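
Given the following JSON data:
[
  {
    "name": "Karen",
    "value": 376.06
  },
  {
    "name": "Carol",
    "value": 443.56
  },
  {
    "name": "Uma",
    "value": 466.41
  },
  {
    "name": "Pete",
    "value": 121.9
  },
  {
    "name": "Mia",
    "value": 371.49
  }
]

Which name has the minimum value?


Comparing values:
  Karen: 376.06
  Carol: 443.56
  Uma: 466.41
  Pete: 121.9
  Mia: 371.49
Minimum: Pete (121.9)

ANSWER: Pete


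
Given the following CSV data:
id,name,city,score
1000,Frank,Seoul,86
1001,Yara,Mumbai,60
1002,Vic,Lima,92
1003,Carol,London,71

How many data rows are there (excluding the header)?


Counting rows (excluding header):
Header: id,name,city,score
Data rows: 4

ANSWER: 4


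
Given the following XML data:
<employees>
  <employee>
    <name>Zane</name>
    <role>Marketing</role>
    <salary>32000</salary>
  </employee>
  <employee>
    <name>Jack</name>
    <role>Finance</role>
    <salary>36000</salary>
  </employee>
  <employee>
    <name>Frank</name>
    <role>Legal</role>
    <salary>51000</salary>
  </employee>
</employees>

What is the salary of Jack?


Searching for <employee> with <name>Jack</name>
Found at position 2
<salary>36000</salary>

ANSWER: 36000


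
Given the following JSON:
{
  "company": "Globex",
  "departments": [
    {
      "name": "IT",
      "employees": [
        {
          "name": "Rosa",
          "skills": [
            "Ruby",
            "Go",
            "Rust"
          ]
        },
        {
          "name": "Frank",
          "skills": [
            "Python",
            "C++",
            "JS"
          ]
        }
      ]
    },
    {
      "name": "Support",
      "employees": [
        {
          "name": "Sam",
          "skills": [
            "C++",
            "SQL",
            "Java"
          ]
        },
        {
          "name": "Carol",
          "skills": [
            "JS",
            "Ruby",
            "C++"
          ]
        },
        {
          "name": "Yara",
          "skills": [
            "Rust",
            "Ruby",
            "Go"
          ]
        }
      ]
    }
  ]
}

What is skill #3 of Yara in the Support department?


Path: departments[1].employees[2].skills[2]
Value: Go

ANSWER: Go


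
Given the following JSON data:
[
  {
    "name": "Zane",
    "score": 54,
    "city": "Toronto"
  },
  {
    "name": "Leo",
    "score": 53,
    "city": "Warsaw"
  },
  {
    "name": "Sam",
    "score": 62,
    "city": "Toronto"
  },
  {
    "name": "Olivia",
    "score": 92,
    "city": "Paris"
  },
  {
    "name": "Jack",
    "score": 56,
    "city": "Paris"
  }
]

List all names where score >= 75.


Filtering records where score >= 75:
  Zane (score=54) -> no
  Leo (score=53) -> no
  Sam (score=62) -> no
  Olivia (score=92) -> YES
  Jack (score=56) -> no


ANSWER: Olivia


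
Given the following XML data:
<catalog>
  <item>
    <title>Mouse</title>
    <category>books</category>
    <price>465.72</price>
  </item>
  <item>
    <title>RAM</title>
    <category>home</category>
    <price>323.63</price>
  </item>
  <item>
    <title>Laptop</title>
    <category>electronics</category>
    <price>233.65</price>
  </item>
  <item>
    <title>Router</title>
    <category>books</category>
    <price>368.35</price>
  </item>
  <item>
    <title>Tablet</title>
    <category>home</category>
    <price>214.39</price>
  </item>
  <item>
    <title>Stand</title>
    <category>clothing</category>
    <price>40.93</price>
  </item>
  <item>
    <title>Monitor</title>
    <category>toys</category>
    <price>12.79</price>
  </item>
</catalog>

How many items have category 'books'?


Scanning <item> elements for <category>books</category>:
  Item 1: Mouse -> MATCH
  Item 4: Router -> MATCH
Count: 2

ANSWER: 2


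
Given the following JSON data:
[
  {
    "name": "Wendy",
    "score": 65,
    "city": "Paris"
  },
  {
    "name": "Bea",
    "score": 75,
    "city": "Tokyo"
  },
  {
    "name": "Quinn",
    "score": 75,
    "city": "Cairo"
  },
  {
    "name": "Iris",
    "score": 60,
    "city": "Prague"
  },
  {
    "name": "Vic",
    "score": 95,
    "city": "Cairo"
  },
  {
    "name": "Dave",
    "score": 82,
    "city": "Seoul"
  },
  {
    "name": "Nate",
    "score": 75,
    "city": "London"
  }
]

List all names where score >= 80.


Filtering records where score >= 80:
  Wendy (score=65) -> no
  Bea (score=75) -> no
  Quinn (score=75) -> no
  Iris (score=60) -> no
  Vic (score=95) -> YES
  Dave (score=82) -> YES
  Nate (score=75) -> no


ANSWER: Vic, Dave


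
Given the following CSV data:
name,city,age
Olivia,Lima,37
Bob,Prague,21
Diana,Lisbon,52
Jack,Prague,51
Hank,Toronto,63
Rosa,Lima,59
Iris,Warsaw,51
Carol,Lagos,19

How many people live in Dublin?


Scanning city column for 'Dublin':
Total matches: 0

ANSWER: 0


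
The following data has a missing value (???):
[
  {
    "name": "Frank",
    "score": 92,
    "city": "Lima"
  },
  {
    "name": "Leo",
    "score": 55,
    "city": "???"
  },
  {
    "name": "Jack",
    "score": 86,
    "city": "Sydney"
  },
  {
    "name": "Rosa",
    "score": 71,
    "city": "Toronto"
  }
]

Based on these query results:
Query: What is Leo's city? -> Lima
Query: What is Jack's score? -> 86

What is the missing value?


The missing value is Leo's city
From query: Leo's city = Lima

ANSWER: Lima


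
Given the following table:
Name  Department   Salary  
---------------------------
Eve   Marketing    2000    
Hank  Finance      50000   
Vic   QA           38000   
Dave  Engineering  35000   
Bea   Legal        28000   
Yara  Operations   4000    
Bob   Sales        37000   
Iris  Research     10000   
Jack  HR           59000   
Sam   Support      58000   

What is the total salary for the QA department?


QA department members:
  Vic: 38000
Total = 38000 = 38000

ANSWER: 38000


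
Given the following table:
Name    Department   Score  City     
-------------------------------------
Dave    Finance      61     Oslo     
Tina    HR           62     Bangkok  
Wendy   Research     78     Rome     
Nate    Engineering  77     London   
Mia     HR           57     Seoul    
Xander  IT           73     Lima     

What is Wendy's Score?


Row 3: Wendy
Score = 78

ANSWER: 78


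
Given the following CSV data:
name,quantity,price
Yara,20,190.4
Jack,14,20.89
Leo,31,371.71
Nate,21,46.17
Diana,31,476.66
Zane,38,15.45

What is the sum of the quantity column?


Values in 'quantity' column:
  Row 1: 20
  Row 2: 14
  Row 3: 31
  Row 4: 21
  Row 5: 31
  Row 6: 38
Sum = 20 + 14 + 31 + 21 + 31 + 38 = 155

ANSWER: 155


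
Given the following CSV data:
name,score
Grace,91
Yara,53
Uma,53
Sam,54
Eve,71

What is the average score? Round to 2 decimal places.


Scores: 91, 53, 53, 54, 71
Sum = 322
Count = 5
Average = 322 / 5 = 64.40

ANSWER: 64.40


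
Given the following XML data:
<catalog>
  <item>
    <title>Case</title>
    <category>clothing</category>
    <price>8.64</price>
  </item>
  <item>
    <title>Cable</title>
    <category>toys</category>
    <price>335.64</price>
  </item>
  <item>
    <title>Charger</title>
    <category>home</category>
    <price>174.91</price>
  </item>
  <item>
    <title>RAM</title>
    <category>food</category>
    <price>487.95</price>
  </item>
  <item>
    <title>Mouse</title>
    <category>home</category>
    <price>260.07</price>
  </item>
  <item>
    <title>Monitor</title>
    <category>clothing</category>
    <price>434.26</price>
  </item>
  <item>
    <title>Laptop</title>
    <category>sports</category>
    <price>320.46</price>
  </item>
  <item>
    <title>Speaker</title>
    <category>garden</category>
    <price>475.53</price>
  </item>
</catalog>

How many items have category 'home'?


Scanning <item> elements for <category>home</category>:
  Item 3: Charger -> MATCH
  Item 5: Mouse -> MATCH
Count: 2

ANSWER: 2


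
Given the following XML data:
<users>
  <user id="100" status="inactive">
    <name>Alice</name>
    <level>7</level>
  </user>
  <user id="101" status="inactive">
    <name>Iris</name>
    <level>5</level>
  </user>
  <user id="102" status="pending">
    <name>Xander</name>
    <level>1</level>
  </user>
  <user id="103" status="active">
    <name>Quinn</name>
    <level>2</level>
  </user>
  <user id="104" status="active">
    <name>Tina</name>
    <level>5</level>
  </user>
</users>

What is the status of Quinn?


Finding user with name = Quinn
user id="103" status="active"

ANSWER: active


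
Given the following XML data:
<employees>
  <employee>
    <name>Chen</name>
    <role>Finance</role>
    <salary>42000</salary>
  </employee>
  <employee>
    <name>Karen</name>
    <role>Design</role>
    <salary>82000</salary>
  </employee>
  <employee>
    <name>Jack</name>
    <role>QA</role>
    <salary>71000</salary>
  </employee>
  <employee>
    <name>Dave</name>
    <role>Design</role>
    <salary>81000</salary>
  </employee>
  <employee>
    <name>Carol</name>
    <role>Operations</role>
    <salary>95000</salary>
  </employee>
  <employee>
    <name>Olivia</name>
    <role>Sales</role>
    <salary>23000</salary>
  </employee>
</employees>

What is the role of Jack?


Searching for <employee> with <name>Jack</name>
Found at position 3
<role>QA</role>

ANSWER: QA


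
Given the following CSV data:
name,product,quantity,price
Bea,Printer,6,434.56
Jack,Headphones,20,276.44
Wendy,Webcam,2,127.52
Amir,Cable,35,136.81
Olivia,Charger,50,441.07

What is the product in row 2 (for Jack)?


Row 2: Jack
Column 'product' = Headphones

ANSWER: Headphones


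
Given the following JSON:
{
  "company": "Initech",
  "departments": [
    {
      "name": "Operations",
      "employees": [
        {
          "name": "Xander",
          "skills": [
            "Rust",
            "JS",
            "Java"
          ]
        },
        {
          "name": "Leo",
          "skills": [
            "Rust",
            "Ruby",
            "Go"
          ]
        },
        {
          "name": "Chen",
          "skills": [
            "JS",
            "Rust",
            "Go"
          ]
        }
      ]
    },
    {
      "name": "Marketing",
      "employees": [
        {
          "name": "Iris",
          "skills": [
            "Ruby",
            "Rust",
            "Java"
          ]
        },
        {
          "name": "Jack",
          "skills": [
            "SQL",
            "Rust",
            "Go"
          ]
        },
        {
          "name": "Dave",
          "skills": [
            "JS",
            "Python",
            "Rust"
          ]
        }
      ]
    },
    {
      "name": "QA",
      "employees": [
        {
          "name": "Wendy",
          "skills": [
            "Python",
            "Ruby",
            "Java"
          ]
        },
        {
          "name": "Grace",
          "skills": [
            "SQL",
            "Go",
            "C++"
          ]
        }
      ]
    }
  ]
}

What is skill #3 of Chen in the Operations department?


Path: departments[0].employees[2].skills[2]
Value: Go

ANSWER: Go


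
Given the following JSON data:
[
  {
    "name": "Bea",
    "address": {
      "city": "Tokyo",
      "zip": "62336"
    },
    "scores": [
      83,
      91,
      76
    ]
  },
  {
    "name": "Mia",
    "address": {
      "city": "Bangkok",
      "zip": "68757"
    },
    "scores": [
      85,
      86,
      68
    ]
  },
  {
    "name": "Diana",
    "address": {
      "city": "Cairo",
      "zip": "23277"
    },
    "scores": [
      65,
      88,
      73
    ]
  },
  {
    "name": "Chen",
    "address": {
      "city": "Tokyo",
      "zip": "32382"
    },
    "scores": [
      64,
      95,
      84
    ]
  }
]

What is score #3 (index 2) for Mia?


Path: records[1].scores[2]
Value: 68

ANSWER: 68


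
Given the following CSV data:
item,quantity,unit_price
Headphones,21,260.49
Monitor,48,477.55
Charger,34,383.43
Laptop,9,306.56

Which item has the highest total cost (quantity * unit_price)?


Computing row totals:
  Headphones: 5470.29
  Monitor: 22922.4
  Charger: 13036.62
  Laptop: 2759.04
Maximum: Monitor (22922.4)

ANSWER: Monitor


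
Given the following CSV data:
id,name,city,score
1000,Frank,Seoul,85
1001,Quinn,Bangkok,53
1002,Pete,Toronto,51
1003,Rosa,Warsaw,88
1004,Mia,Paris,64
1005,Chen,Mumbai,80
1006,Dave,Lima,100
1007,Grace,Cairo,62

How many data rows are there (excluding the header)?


Counting rows (excluding header):
Header: id,name,city,score
Data rows: 8

ANSWER: 8


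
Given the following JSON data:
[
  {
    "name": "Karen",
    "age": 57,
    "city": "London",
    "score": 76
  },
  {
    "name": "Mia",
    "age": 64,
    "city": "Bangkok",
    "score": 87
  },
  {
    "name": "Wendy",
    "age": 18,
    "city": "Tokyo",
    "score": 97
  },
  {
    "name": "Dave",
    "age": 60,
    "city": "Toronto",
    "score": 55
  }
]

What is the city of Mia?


Looking up record where name = Mia
Record index: 1
Field 'city' = Bangkok

ANSWER: Bangkok


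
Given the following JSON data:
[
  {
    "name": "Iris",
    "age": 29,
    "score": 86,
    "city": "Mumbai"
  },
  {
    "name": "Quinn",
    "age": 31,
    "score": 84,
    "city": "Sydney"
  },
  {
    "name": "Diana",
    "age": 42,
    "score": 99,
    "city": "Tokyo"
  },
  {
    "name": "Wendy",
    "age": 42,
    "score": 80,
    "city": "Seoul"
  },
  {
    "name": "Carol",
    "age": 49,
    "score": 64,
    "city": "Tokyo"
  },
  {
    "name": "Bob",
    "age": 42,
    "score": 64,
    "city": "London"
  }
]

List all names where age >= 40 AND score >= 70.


Checking both conditions:
  Iris (age=29, score=86) -> no
  Quinn (age=31, score=84) -> no
  Diana (age=42, score=99) -> YES
  Wendy (age=42, score=80) -> YES
  Carol (age=49, score=64) -> no
  Bob (age=42, score=64) -> no


ANSWER: Diana, Wendy


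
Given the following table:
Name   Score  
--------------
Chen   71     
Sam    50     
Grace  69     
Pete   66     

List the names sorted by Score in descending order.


Sorting by Score (descending):
  Chen: 71
  Grace: 69
  Pete: 66
  Sam: 50


ANSWER: Chen, Grace, Pete, Sam


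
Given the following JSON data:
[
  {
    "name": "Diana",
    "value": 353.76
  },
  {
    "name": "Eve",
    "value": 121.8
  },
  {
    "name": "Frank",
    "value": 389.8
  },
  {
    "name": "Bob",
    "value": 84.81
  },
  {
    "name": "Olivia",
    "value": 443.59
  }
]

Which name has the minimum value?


Comparing values:
  Diana: 353.76
  Eve: 121.8
  Frank: 389.8
  Bob: 84.81
  Olivia: 443.59
Minimum: Bob (84.81)

ANSWER: Bob


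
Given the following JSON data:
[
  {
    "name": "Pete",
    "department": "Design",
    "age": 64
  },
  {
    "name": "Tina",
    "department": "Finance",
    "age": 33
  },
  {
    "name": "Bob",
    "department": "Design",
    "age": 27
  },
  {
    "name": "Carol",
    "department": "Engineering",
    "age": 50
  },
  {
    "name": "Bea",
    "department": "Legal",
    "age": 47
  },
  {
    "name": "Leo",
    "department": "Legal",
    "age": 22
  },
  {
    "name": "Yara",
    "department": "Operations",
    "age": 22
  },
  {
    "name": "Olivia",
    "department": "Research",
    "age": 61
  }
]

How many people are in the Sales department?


Scanning records for department = Sales
  No matches found
Count: 0

ANSWER: 0


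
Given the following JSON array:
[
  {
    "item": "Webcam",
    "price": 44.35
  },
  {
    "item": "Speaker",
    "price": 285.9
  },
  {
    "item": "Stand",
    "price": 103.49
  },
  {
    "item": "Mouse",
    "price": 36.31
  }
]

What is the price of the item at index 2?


Array index 2 -> Stand
price = 103.49

ANSWER: 103.49


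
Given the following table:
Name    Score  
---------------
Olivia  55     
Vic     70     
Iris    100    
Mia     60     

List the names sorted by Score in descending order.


Sorting by Score (descending):
  Iris: 100
  Vic: 70
  Mia: 60
  Olivia: 55


ANSWER: Iris, Vic, Mia, Olivia


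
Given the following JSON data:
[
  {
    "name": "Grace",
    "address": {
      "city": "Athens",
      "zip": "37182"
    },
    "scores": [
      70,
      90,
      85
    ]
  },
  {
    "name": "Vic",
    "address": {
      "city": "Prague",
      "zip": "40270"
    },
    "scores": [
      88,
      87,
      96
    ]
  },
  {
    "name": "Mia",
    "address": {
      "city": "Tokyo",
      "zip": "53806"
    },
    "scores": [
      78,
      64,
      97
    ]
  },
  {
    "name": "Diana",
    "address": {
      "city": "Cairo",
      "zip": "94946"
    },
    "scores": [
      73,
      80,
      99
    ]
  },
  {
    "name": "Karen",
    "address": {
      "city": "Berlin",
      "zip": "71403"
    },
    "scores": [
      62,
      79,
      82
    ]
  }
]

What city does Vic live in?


Path: records[1].address.city
Value: Prague

ANSWER: Prague


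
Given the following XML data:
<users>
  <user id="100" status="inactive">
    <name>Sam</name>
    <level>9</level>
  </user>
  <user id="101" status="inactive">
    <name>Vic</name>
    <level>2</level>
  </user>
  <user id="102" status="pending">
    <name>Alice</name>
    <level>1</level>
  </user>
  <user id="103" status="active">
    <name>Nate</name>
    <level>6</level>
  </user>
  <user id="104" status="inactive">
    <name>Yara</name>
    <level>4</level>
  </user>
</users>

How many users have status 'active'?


Counting users with status='active':
  Nate (id=103) -> MATCH
Count: 1

ANSWER: 1


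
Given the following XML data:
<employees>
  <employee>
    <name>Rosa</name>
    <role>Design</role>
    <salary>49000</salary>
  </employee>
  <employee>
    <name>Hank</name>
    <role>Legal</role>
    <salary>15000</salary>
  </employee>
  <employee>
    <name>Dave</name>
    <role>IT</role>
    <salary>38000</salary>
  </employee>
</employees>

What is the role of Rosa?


Searching for <employee> with <name>Rosa</name>
Found at position 1
<role>Design</role>

ANSWER: Design


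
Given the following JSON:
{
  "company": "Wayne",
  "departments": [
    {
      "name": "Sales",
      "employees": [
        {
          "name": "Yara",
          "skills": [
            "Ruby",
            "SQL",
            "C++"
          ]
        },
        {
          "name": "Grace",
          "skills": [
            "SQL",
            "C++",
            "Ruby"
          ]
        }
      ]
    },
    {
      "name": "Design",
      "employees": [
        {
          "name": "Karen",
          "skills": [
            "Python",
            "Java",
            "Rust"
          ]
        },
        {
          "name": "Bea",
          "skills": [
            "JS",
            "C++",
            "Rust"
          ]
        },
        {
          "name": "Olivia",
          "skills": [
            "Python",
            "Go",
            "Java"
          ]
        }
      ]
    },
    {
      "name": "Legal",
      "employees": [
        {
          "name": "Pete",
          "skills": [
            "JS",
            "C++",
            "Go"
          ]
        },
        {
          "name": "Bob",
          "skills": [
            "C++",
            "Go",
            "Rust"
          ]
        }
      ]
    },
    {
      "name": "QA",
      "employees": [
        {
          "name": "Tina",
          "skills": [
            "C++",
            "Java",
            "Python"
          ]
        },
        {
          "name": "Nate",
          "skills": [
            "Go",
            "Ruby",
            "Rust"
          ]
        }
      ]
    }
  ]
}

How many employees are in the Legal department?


Path: departments[2].employees
Count: 2

ANSWER: 2


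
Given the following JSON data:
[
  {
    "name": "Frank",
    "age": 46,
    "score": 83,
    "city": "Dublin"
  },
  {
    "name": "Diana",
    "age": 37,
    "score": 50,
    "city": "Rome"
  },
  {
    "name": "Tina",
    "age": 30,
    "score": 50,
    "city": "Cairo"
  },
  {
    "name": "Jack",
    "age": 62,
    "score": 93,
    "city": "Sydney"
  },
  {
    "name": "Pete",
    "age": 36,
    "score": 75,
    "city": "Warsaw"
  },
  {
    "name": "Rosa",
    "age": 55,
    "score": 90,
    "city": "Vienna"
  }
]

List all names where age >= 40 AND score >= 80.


Checking both conditions:
  Frank (age=46, score=83) -> YES
  Diana (age=37, score=50) -> no
  Tina (age=30, score=50) -> no
  Jack (age=62, score=93) -> YES
  Pete (age=36, score=75) -> no
  Rosa (age=55, score=90) -> YES


ANSWER: Frank, Jack, Rosa


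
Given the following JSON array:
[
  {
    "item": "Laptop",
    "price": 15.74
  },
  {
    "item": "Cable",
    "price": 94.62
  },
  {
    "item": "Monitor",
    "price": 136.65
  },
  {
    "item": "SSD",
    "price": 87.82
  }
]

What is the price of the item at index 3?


Array index 3 -> SSD
price = 87.82

ANSWER: 87.82


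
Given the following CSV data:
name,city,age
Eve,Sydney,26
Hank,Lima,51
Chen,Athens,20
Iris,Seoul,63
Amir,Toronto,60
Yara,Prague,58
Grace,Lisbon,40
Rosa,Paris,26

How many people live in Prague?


Scanning city column for 'Prague':
  Row 6: Yara -> MATCH
Total matches: 1

ANSWER: 1


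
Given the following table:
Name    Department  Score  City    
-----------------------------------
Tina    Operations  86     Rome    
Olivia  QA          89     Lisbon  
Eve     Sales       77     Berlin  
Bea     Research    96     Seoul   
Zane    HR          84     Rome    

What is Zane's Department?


Row 5: Zane
Department = HR

ANSWER: HR


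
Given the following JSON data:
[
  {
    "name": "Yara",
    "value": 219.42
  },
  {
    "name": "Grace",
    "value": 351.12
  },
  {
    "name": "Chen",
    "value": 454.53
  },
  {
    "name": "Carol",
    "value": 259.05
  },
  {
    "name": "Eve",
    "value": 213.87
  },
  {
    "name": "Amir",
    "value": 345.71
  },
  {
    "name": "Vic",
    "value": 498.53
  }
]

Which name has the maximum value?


Comparing values:
  Yara: 219.42
  Grace: 351.12
  Chen: 454.53
  Carol: 259.05
  Eve: 213.87
  Amir: 345.71
  Vic: 498.53
Maximum: Vic (498.53)

ANSWER: Vic


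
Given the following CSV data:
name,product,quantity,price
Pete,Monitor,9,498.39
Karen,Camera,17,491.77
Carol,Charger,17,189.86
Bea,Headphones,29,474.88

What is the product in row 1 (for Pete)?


Row 1: Pete
Column 'product' = Monitor

ANSWER: Monitor


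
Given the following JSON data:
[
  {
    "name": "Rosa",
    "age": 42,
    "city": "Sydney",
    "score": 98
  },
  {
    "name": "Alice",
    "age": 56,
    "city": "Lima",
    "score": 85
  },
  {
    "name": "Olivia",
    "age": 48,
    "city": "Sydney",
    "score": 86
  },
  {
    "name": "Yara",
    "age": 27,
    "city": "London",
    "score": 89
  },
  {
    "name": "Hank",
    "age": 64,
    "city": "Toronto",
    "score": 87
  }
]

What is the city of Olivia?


Looking up record where name = Olivia
Record index: 2
Field 'city' = Sydney

ANSWER: Sydney


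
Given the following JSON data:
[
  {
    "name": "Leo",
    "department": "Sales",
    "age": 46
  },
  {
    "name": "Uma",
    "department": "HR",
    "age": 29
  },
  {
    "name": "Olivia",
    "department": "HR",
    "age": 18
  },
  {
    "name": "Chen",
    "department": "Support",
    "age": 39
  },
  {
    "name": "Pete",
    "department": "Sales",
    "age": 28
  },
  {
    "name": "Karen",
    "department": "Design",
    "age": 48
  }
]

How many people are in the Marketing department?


Scanning records for department = Marketing
  No matches found
Count: 0

ANSWER: 0


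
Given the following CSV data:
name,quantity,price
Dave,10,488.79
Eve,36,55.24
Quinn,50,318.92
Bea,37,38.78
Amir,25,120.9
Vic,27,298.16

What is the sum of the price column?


Values in 'price' column:
  Row 1: 488.79
  Row 2: 55.24
  Row 3: 318.92
  Row 4: 38.78
  Row 5: 120.9
  Row 6: 298.16
Sum = 488.79 + 55.24 + 318.92 + 38.78 + 120.9 + 298.16 = 1320.79

ANSWER: 1320.79


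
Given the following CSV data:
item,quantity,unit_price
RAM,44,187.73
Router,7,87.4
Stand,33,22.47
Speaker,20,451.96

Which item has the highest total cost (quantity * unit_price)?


Computing row totals:
  RAM: 8260.12
  Router: 611.8
  Stand: 741.51
  Speaker: 9039.2
Maximum: Speaker (9039.2)

ANSWER: Speaker


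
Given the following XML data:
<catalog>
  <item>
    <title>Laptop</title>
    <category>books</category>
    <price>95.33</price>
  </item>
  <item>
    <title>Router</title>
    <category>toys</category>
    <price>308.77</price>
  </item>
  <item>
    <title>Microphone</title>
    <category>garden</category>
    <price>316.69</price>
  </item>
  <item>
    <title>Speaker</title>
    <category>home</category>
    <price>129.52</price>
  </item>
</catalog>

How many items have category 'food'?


Scanning <item> elements for <category>food</category>:
Count: 0

ANSWER: 0


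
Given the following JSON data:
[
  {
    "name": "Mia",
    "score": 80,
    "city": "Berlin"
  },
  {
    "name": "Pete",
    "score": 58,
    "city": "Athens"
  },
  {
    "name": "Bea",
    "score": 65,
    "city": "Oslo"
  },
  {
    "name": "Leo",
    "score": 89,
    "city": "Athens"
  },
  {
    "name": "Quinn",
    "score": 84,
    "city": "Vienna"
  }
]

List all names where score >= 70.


Filtering records where score >= 70:
  Mia (score=80) -> YES
  Pete (score=58) -> no
  Bea (score=65) -> no
  Leo (score=89) -> YES
  Quinn (score=84) -> YES


ANSWER: Mia, Leo, Quinn


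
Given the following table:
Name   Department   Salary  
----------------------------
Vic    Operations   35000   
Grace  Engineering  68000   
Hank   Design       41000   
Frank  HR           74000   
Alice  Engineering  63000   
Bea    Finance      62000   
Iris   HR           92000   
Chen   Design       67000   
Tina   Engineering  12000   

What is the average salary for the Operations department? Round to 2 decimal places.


Operations department members:
  Vic: 35000
Sum = 35000
Count = 1
Average = 35000 / 1 = 35000.00

ANSWER: 35000.00


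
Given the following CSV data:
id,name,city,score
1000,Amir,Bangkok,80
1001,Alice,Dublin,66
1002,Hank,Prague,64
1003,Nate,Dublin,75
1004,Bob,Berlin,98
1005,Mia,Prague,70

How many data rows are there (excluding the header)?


Counting rows (excluding header):
Header: id,name,city,score
Data rows: 6

ANSWER: 6


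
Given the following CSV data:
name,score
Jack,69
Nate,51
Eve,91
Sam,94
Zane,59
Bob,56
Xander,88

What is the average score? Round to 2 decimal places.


Scores: 69, 51, 91, 94, 59, 56, 88
Sum = 508
Count = 7
Average = 508 / 7 = 72.57

ANSWER: 72.57


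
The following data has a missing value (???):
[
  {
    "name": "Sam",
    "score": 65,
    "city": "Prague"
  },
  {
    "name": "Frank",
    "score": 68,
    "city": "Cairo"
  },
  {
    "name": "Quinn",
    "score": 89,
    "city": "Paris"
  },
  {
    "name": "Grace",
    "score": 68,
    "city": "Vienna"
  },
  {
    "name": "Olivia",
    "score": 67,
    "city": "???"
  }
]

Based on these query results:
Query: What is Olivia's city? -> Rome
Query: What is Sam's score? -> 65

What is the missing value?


The missing value is Olivia's city
From query: Olivia's city = Rome

ANSWER: Rome


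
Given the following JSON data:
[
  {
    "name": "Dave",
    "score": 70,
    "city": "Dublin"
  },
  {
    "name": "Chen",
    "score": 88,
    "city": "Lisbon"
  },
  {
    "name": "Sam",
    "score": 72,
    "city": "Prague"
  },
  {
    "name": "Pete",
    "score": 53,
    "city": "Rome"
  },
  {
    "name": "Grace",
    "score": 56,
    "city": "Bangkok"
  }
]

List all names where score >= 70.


Filtering records where score >= 70:
  Dave (score=70) -> YES
  Chen (score=88) -> YES
  Sam (score=72) -> YES
  Pete (score=53) -> no
  Grace (score=56) -> no


ANSWER: Dave, Chen, Sam


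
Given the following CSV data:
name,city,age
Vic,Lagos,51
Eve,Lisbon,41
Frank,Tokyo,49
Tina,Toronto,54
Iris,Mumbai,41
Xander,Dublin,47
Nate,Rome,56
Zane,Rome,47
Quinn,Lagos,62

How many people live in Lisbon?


Scanning city column for 'Lisbon':
  Row 2: Eve -> MATCH
Total matches: 1

ANSWER: 1


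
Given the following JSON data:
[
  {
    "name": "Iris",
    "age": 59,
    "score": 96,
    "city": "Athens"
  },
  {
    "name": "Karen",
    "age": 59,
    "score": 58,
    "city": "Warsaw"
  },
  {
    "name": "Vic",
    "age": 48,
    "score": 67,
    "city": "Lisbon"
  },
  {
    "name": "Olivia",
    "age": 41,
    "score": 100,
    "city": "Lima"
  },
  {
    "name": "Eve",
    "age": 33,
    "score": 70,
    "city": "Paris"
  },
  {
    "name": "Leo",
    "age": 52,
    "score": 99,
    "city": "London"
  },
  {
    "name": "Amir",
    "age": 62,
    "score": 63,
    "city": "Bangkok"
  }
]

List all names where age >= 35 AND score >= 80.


Checking both conditions:
  Iris (age=59, score=96) -> YES
  Karen (age=59, score=58) -> no
  Vic (age=48, score=67) -> no
  Olivia (age=41, score=100) -> YES
  Eve (age=33, score=70) -> no
  Leo (age=52, score=99) -> YES
  Amir (age=62, score=63) -> no


ANSWER: Iris, Olivia, Leo


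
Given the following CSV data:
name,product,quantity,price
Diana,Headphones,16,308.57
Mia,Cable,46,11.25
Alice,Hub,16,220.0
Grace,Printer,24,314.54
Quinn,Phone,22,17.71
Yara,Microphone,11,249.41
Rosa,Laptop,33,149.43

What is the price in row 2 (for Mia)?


Row 2: Mia
Column 'price' = 11.25

ANSWER: 11.25


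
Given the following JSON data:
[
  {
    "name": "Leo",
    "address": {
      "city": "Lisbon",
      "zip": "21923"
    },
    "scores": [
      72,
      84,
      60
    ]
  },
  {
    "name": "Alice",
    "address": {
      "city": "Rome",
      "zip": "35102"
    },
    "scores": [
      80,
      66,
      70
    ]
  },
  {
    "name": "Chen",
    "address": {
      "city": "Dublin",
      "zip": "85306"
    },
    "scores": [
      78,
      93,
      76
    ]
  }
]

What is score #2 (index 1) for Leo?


Path: records[0].scores[1]
Value: 84

ANSWER: 84


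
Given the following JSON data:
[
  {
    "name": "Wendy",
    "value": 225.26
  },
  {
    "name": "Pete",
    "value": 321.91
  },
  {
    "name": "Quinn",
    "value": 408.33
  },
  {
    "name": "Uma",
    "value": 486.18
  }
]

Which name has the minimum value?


Comparing values:
  Wendy: 225.26
  Pete: 321.91
  Quinn: 408.33
  Uma: 486.18
Minimum: Wendy (225.26)

ANSWER: Wendy


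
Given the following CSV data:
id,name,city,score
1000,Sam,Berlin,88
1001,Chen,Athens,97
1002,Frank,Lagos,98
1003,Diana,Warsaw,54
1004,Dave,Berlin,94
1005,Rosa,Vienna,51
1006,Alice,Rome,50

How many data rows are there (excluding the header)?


Counting rows (excluding header):
Header: id,name,city,score
Data rows: 7

ANSWER: 7


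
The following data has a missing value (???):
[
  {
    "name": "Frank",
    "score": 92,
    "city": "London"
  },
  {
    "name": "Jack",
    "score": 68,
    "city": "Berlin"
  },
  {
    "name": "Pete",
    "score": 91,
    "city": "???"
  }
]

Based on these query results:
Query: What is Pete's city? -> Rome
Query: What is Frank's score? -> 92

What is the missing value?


The missing value is Pete's city
From query: Pete's city = Rome

ANSWER: Rome


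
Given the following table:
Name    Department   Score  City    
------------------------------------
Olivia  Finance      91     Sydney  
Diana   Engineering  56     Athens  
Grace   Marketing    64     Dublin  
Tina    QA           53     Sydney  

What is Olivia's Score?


Row 1: Olivia
Score = 91

ANSWER: 91


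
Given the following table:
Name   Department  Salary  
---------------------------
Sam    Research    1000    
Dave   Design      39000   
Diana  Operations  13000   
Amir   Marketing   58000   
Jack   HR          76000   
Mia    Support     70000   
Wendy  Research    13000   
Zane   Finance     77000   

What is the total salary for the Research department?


Research department members:
  Sam: 1000
  Wendy: 13000
Total = 1000 + 13000 = 14000

ANSWER: 14000


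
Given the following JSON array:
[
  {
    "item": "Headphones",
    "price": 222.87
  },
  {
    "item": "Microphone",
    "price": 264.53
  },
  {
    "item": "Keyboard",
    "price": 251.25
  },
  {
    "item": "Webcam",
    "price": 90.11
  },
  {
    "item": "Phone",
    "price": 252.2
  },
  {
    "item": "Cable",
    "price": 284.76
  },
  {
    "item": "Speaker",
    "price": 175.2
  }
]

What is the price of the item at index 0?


Array index 0 -> Headphones
price = 222.87

ANSWER: 222.87


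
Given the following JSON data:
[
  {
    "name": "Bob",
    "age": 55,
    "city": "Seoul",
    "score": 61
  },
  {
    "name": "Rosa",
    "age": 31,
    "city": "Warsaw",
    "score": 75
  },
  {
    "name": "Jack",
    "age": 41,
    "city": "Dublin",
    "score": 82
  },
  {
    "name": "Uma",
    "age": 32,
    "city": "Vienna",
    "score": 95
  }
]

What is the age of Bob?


Looking up record where name = Bob
Record index: 0
Field 'age' = 55

ANSWER: 55


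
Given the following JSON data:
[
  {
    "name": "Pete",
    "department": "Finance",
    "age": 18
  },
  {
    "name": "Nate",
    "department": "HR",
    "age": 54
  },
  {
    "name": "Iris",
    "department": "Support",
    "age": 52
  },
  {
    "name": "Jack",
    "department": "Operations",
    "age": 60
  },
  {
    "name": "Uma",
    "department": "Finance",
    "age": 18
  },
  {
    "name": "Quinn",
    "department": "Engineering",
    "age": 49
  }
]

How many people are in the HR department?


Scanning records for department = HR
  Record 1: Nate
Count: 1

ANSWER: 1


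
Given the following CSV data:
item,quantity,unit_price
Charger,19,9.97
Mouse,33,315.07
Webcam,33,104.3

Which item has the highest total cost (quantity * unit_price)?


Computing row totals:
  Charger: 189.43
  Mouse: 10397.31
  Webcam: 3441.9
Maximum: Mouse (10397.31)

ANSWER: Mouse


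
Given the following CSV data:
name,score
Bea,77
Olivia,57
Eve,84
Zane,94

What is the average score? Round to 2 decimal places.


Scores: 77, 57, 84, 94
Sum = 312
Count = 4
Average = 312 / 4 = 78.00

ANSWER: 78.00


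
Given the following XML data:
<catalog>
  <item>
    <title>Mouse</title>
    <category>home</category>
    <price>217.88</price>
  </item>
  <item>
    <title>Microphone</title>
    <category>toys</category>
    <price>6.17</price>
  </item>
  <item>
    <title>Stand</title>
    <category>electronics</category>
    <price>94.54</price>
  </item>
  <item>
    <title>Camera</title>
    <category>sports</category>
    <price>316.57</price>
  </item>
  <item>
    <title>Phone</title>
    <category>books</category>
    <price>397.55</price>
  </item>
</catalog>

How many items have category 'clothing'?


Scanning <item> elements for <category>clothing</category>:
Count: 0

ANSWER: 0


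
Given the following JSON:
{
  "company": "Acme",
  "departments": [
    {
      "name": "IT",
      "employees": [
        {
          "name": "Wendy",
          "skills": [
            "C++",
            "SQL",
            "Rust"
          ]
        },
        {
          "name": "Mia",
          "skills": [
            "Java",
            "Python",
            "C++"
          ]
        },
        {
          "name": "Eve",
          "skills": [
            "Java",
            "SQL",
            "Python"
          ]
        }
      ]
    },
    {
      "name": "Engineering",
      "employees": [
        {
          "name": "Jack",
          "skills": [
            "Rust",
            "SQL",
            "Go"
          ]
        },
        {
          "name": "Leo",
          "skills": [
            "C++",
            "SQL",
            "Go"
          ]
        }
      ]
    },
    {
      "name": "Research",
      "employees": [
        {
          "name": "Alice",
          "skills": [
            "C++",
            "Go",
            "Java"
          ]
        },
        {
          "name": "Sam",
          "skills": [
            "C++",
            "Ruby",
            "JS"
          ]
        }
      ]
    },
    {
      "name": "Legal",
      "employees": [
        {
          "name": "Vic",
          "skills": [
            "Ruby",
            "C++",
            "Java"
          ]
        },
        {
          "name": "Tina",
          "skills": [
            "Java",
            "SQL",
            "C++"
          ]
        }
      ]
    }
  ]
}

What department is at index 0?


Path: departments[0].name
Value: IT

ANSWER: IT


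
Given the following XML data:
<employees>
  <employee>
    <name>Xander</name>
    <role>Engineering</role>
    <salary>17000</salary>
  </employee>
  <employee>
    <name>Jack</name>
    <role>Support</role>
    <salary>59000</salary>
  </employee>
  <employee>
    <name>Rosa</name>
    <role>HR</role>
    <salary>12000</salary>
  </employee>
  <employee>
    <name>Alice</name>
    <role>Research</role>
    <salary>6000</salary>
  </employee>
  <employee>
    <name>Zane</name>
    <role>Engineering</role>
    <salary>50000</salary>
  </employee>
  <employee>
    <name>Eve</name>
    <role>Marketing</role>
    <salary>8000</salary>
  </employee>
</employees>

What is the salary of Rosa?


Searching for <employee> with <name>Rosa</name>
Found at position 3
<salary>12000</salary>

ANSWER: 12000


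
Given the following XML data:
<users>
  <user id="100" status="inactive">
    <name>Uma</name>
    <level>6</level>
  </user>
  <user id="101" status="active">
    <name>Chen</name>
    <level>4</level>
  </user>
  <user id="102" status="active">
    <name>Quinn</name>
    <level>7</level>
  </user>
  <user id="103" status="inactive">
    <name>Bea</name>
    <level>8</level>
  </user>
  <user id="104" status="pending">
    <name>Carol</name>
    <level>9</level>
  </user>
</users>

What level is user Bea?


Finding user: Bea
<level>8</level>

ANSWER: 8


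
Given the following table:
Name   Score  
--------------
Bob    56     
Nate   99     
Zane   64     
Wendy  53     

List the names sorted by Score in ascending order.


Sorting by Score (ascending):
  Wendy: 53
  Bob: 56
  Zane: 64
  Nate: 99


ANSWER: Wendy, Bob, Zane, Nate


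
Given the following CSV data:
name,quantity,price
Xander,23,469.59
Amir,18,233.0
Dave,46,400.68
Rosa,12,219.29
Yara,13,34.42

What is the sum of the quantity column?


Values in 'quantity' column:
  Row 1: 23
  Row 2: 18
  Row 3: 46
  Row 4: 12
  Row 5: 13
Sum = 23 + 18 + 46 + 12 + 13 = 112

ANSWER: 112


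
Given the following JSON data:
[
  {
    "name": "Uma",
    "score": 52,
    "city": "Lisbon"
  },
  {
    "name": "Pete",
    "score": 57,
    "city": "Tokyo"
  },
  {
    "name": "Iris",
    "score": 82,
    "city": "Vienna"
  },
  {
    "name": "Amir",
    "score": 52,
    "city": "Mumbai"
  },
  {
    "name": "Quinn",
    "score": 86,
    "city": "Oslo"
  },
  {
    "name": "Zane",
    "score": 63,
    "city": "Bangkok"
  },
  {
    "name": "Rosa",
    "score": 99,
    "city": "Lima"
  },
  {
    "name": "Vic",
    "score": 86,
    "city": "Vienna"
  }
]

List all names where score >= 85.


Filtering records where score >= 85:
  Uma (score=52) -> no
  Pete (score=57) -> no
  Iris (score=82) -> no
  Amir (score=52) -> no
  Quinn (score=86) -> YES
  Zane (score=63) -> no
  Rosa (score=99) -> YES
  Vic (score=86) -> YES


ANSWER: Quinn, Rosa, Vic


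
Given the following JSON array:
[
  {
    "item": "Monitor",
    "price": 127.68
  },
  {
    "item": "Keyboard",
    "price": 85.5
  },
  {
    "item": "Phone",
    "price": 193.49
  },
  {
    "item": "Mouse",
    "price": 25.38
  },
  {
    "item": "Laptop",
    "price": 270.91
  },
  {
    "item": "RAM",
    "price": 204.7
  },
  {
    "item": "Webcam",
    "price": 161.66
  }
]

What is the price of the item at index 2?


Array index 2 -> Phone
price = 193.49

ANSWER: 193.49


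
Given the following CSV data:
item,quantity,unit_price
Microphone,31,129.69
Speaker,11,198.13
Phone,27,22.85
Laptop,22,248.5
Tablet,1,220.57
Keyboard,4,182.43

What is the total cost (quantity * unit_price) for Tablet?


Row: Tablet
quantity = 1
unit_price = 220.57
total = 1 * 220.57 = 220.57

ANSWER: 220.57


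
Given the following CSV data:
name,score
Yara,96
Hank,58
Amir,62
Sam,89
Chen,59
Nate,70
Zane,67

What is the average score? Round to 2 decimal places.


Scores: 96, 58, 62, 89, 59, 70, 67
Sum = 501
Count = 7
Average = 501 / 7 = 71.57

ANSWER: 71.57


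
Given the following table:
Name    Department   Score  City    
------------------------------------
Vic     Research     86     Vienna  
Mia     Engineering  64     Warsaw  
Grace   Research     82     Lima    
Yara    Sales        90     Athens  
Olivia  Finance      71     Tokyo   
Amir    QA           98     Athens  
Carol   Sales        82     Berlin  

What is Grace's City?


Row 3: Grace
City = Lima

ANSWER: Lima
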